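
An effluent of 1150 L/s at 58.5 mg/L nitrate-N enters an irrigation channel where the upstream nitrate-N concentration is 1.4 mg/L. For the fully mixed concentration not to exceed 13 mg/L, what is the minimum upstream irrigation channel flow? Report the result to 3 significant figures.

4510 L/s

Set C_mix = 13: (Q·1.400 + 1150·58.50) / (Q + 1150) = 13
→ Q = 1150·(58.50 − 13)/(13 − 1.400) = 4511 L/s.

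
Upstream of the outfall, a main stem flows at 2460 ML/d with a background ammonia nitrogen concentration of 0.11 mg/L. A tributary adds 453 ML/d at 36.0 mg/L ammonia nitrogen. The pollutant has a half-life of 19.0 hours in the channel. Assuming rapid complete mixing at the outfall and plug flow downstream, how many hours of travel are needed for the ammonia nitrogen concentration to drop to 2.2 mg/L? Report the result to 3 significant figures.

26.1 h

Mass balance: C = (2460·0.1100 + 453.0·36.00) / 2913 = 16580/2913 = 5.691 mg/L.
Half-life 19.0 h → k = ln 2 / 19.0 = 0.03648 h⁻¹ = 0.8756 d⁻¹.
5.691·exp(−k·t) = 2.2 → t = ln(5.691/2.2)/k = 93790 s = 26.05 h.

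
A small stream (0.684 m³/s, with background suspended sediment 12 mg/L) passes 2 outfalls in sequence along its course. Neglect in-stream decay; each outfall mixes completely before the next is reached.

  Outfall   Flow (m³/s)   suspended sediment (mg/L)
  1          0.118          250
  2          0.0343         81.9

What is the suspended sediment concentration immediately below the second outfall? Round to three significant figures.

48.4 mg/L

Below outfall 1: Q → 0.8020 m³/s, C = (0.6840·12.00 + 0.1180·250.0)/0.8020 = 47.02 mg/L.
Below outfall 2: Q → 0.8363 m³/s, C = (0.8020·47.02 + 0.03430·81.90)/0.8363 = 48.45 mg/L.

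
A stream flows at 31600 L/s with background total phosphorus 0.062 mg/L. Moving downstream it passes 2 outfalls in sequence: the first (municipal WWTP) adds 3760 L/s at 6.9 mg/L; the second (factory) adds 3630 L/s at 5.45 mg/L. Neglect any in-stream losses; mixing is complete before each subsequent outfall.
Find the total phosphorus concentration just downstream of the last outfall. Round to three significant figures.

1.22 mg/L

Below outfall 1: Q → 35360 L/s, C = (31600·0.06200 + 3760·6.900)/35360 = 0.7891 mg/L.
Below outfall 2: Q → 38990 L/s, C = (35360·0.7891 + 3630·5.450)/38990 = 1.223 mg/L.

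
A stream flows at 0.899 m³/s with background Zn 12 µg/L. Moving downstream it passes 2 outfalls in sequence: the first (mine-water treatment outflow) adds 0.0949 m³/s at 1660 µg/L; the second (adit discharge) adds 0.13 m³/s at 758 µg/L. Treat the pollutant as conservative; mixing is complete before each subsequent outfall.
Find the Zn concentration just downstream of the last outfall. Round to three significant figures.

After outfall 1: Q = 0.8990 + 0.09490 = 0.9939 m³/s; C = (0.8990·12.00 + 0.09490·1660)/0.9939 = 169.4 µg/L.
After outfall 2: Q = 0.9939 + 0.1300 = 1.124 m³/s; C = (0.9939·169.4 + 0.1300·758.0)/1.124 = 237.4 µg/L.

237 µg/L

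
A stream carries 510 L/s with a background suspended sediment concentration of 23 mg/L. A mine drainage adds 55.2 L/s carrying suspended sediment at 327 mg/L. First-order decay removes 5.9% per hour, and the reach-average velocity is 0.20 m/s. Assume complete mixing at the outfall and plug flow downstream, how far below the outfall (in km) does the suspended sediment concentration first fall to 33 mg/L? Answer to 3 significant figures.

5.54 km

Mixed concentration C = ΣQC/ΣQ = (510.0·23.00 + 55.20·327.0) / 565.2 = 29780/565.2 = 52.69 mg/L.
5.9%/h lost → k = −ln(1 − 0.059) = 0.06081 h⁻¹.
Set 52.69·exp(−k·t) = 33 → t = ln(52.69/33)/k = 27700 s = 7.694 h.
Distance = v·t = 0.20·27700 = 5540 m = 5.540 km.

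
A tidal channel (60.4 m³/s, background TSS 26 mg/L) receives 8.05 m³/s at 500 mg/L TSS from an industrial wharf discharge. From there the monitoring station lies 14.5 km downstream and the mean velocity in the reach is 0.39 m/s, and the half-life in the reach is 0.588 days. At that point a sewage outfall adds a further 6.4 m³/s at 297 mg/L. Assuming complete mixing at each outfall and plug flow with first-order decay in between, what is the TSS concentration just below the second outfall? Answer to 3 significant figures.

70.4 mg/L

Mass balance: C = (60.40·26.00 + 8.050·500.0) / 68.45 = 5595/68.45 = 81.74 mg/L; combined flow 68.45 m³/s.
Travel time t = 14.5·1000 / 0.39 = 37180 s = 10.33 h.
Half-life 0.588 d → k = ln 2 / 0.588 = 1.179 d⁻¹.
After decay, C = 81.74 × e^(−kt) = 81.74 × 0.6021 = 49.22 mg/L.
Second outfall: C = (68.45·49.22 + 6.400·297.0)/74.85 = 70.41 mg/L.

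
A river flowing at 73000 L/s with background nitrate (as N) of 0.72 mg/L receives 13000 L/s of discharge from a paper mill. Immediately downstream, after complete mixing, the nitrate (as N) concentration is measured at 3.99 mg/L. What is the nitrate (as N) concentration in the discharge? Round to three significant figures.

22.4 mg/L

Mass balance: 73000·0.7200 + 13000·Cₑ = 86000·3.990
→ Cₑ = (86000·3.990 − 73000·0.7200) / 13000 = 22.35 mg/L.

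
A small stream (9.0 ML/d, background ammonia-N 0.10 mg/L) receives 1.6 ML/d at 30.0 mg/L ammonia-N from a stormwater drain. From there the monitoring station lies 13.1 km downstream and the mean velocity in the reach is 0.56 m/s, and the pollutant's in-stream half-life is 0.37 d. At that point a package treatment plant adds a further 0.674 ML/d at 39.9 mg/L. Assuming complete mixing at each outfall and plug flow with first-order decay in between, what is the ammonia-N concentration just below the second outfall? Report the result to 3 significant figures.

5.00 mg/L

Mass balance: C = (9.000·0.1000 + 1.600·30.00) / 10.60 = 48.90/10.60 = 4.613 mg/L; combined flow 10.60 ML/d.
Travel time t = 13.1·1000 / 0.56 = 23390 s = 6.498 h.
Half-life 0.37 d → k = ln 2 / 0.37 = 1.873 d⁻¹.
After decay, C = 4.613 × e^(−kt) = 4.613 × 0.6022 = 2.778 mg/L.
At the second outfall, C = (10.60·2.778 + 0.6740·39.90) / (10.60 + 0.6740) = 4.997 mg/L.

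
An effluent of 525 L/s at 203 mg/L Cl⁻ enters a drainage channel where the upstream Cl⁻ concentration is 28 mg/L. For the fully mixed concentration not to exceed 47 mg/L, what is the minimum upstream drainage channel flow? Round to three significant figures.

4310 L/s

Set C_mix = 47: (Q·28.00 + 525.0·203.0) / (Q + 525.0) = 47
→ Q = 525.0·(203.0 − 47)/(47 − 28.00) = 4311 L/s.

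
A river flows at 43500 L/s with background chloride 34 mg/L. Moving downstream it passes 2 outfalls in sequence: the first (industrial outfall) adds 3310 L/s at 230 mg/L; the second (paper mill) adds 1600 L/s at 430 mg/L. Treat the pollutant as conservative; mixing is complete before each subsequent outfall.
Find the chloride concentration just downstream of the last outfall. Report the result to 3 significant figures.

Outfall 1: combined Q = 46810 L/s; C = (43500·34.00 + 3310·230.0)/46810 = 47.86 mg/L.
Outfall 2: combined Q = 48410 L/s; C = (46810·47.86 + 1600·430.0)/48410 = 60.49 mg/L.

60.5 mg/L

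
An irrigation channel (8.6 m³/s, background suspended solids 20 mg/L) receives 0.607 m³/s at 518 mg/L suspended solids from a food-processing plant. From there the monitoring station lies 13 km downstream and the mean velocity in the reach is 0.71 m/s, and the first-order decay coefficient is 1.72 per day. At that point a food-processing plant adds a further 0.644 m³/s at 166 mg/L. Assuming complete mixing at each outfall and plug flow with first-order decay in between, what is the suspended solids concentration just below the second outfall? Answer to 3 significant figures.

45.1 mg/L

After mixing, C = (8.600·20.00 + 0.6070·518.0) / 9.207 = 486.4/9.207 = 52.83 mg/L; combined flow 9.207 m³/s.
Travel time t = 13·1000 / 0.71 = 18310 s = 5.086 h.
First-order decay: C = 52.83·exp(−k·t) = 52.83·0.6945 = 36.69 mg/L.
Second outfall: C = (9.207·36.69 + 0.6440·166.0)/9.851 = 45.15 mg/L.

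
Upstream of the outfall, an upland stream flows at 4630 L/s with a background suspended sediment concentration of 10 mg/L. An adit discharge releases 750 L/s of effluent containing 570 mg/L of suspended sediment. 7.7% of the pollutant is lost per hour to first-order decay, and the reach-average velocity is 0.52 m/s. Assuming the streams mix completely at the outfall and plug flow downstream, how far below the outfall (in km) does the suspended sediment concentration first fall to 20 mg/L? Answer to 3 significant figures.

Mixed concentration C = ΣQC/ΣQ = (4630·10.00 + 750.0·570.0) / 5380 = 473800/5380 = 88.07 mg/L.
7.7%/h lost → k = −ln(1 − 0.077) = 0.08013 h⁻¹.
Set 88.07·exp(−k·t) = 20 → t = ln(88.07/20)/k = 66600 s = 18.50 h.
Distance = v·t = 0.52·66600 = 34630 m = 34.63 km.

34.6 km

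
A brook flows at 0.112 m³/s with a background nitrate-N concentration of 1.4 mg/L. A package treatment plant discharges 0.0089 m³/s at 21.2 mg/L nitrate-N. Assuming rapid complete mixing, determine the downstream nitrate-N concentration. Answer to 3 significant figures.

2.86 mg/L

Mass balance: C = (0.1120·1.400 + 0.008900·21.20) / 0.1209 = 0.3455/0.1209 = 2.858 mg/L.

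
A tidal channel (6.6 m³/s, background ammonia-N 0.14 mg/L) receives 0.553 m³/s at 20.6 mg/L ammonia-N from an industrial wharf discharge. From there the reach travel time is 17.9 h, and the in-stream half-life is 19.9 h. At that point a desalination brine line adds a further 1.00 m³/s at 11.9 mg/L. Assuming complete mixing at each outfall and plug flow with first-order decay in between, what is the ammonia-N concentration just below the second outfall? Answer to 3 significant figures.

2.27 mg/L

Flow-weighted average: C = (6.600·0.1400 + 0.5530·20.60) / 7.153 = 12.32/7.153 = 1.722 mg/L; combined flow 7.153 m³/s.
Half-life 19.9 h → k = ln 2 / 19.9 = 0.03483 h⁻¹ = 0.8360 d⁻¹.
After decay, C = 1.722 × e^(−kt) = 1.722 × 0.5361 = 0.9230 mg/L.
Second outfall: C = (7.153·0.9230 + 1.000·11.90)/8.153 = 2.269 mg/L.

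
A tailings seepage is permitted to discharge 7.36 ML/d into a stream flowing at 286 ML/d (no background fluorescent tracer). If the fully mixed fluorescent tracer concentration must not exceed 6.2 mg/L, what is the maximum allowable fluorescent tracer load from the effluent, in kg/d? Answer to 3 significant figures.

1820 kg/d

Mass balance at the limit: 286.0·0 + 7.360·Cₑ = 293.4·6.2 → Cₑ = 247.1 mg/L.
7.360 ML/d = 0.08519 m³/s. Load = 0.08519 m³/s × 247.1 g/m³ × 86 400 s/d = 1819 kg/d.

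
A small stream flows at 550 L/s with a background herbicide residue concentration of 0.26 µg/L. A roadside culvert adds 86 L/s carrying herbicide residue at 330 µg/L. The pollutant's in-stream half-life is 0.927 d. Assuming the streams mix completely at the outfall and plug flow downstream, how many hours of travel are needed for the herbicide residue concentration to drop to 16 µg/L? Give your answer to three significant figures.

33.1 h

Flow-weighted average: C = (550.0·0.2600 + 86.00·330.0) / 636.0 = 28520/636.0 = 44.85 µg/L.
Half-life 0.927 d → k = ln 2 / 0.927 = 0.7477 d⁻¹.
44.85·exp(−k·t) = 16 → t = ln(44.85/16)/k = 119100 s = 33.08 h.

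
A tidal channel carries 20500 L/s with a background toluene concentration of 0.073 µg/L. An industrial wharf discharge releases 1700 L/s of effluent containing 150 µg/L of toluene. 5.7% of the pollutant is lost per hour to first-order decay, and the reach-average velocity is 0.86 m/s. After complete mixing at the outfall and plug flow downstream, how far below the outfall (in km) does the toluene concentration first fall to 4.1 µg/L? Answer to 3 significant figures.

Conservation of mass: C = (20500·0.07300 + 1700·150.0) / 22200 = 256500/22200 = 11.55 µg/L.
5.7%/h lost → k = −ln(1 − 0.057) = 0.05869 h⁻¹.
Set 11.55·exp(−k·t) = 4.1 → t = ln(11.55/4.1)/k = 63550 s = 17.65 h.
Distance = v·t = 0.86·63550 = 54650 m = 54.65 km.

54.7 km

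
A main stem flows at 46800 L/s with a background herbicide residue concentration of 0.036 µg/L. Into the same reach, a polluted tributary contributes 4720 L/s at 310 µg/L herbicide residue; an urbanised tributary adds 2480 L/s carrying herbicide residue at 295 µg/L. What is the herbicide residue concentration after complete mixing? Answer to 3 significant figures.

40.7 µg/L

Mass balance: C = (46800·0.03600 + 4720·310.0 + 2480·295.0) / 54000 = 2196000/54000 = 40.68 µg/L.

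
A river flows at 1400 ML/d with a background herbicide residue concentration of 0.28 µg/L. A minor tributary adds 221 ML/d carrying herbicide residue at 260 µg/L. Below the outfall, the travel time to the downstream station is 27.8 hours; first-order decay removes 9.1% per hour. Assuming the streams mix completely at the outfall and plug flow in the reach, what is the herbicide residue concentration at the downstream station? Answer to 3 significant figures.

Mass balance: C = (1400·0.2800 + 221.0·260.0) / 1621 = 57850/1621 = 35.69 µg/L.
9.1%/h lost → k = −ln(1 − 0.091) = 0.09541 h⁻¹.
First-order decay: C = 35.69·exp(−k·t) = 35.69·0.07048 = 2.515 µg/L.

2.52 µg/L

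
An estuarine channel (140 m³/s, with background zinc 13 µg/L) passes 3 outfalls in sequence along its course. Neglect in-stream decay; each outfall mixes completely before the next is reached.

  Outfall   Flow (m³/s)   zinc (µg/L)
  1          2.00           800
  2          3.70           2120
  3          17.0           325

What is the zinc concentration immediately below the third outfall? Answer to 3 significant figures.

After outfall 1: Q = 140.0 + 2.000 = 142.0 m³/s; C = (140.0·13.00 + 2.000·800.0)/142.0 = 24.08 µg/L.
After outfall 2: Q = 142.0 + 3.700 = 145.7 m³/s; C = (142.0·24.08 + 3.700·2120)/145.7 = 77.31 µg/L.
After outfall 3: Q = 145.7 + 17.00 = 162.7 m³/s; C = (145.7·77.31 + 17.00·325.0)/162.7 = 103.2 µg/L.

103 µg/L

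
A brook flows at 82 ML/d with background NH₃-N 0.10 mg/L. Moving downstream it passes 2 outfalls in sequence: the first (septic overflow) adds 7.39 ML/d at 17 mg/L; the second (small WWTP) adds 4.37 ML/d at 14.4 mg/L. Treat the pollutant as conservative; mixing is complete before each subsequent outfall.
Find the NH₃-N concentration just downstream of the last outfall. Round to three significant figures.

2.10 mg/L

After outfall 1: Q = 82.00 + 7.390 = 89.39 ML/d; C = (82.00·0.1000 + 7.390·17.00)/89.39 = 1.497 mg/L.
After outfall 2: Q = 89.39 + 4.370 = 93.76 ML/d; C = (89.39·1.497 + 4.370·14.40)/93.76 = 2.099 mg/L.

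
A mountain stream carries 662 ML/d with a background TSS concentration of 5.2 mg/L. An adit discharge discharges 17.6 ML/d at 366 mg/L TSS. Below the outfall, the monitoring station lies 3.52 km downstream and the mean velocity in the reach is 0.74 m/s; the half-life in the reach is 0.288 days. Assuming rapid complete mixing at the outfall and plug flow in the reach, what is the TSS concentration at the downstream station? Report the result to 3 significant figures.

Flow-weighted average: C = (662.0·5.200 + 17.60·366.0) / 679.6 = 9884/679.6 = 14.54 mg/L.
Travel time t = 3.52·1000 / 0.74 = 4757 s = 1.321 h.
Half-life 0.288 d → k = ln 2 / 0.288 = 2.407 d⁻¹.
After decay, C = 14.54 × e^(−kt) = 14.54 × 0.8759 = 12.74 mg/L.

12.7 mg/L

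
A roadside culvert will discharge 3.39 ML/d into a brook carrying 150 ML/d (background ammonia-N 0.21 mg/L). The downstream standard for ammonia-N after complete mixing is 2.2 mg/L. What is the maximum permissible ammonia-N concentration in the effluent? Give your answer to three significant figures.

At the limit, (Qr·Cr + Qe·Cₑ)/(Qr + Qe) = 2.2:
Cₑ = (153.4·2.2 − 150.0·0.2100) / 3.390 = 90.25 mg/L.

90.3 mg/L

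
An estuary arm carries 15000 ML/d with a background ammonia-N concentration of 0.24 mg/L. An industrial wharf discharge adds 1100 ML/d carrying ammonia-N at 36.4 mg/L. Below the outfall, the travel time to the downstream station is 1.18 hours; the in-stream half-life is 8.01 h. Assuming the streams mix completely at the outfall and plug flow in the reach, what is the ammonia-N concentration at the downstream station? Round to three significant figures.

Conservation of mass: C = (15000·0.2400 + 1100·36.40) / 16100 = 43640/16100 = 2.711 mg/L.
Half-life 8.01 h → k = ln 2 / 8.01 = 0.08654 h⁻¹ = 2.077 d⁻¹.
First-order decay: C = 2.711·exp(−k·t) = 2.711·0.9029 = 2.447 mg/L.

2.45 mg/L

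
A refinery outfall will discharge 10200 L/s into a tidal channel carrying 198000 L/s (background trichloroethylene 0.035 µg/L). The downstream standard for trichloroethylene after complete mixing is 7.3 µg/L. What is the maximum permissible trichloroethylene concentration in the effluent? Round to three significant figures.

At the limit, (Qr·Cr + Qe·Cₑ)/(Qr + Qe) = 7.3:
Cₑ = (208200·7.3 − 198000·0.03500) / 10200 = 148.3 µg/L.

148 µg/L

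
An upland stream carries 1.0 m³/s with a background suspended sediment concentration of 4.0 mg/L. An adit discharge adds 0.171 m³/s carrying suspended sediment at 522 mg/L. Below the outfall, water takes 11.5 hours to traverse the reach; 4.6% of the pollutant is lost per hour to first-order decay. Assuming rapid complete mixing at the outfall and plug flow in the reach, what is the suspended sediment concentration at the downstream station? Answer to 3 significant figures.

After mixing, C = (1.000·4.000 + 0.1710·522.0) / 1.171 = 93.26/1.171 = 79.64 mg/L.
4.6%/h lost → k = −ln(1 − 0.046) = 0.04709 h⁻¹.
Applying C = C₀e^(−kt): 79.64 × 0.5818 = 46.34 mg/L.

46.3 mg/L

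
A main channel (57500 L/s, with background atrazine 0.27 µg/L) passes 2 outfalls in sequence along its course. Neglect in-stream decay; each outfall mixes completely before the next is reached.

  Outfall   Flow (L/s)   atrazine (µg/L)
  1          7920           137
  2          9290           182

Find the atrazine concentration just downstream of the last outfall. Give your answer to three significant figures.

After outfall 1: Q = 57500 + 7920 = 65420 L/s; C = (57500·0.2700 + 7920·137.0)/65420 = 16.82 µg/L.
After outfall 2: Q = 65420 + 9290 = 74710 L/s; C = (65420·16.82 + 9290·182.0)/74710 = 37.36 µg/L.

37.4 µg/L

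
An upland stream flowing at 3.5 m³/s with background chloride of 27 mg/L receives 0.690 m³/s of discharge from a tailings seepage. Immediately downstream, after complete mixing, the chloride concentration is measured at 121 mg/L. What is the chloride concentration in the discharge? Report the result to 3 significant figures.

Mass balance: 3.500·27.00 + 0.6900·Cₑ = 4.190·121.0
→ Cₑ = (4.190·121.0 − 3.500·27.00) / 0.6900 = 597.8 mg/L.

598 mg/L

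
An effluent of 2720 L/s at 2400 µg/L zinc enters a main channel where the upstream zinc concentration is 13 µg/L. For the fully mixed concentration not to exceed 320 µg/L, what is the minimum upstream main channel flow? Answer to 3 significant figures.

Set C_mix = 320: (Q·13.00 + 2720·2400) / (Q + 2720) = 320
→ Q = 2720·(2400 − 320)/(320 − 13.00) = 18430 L/s.

18400 L/s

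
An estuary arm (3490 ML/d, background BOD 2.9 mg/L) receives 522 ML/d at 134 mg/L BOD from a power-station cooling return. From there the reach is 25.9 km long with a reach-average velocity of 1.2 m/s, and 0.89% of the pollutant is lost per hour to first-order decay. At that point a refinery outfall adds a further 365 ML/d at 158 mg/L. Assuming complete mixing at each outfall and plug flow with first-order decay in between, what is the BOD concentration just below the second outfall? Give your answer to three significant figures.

30.5 mg/L

After mixing, C = (3490·2.900 + 522.0·134.0) / 4012 = 80070/4012 = 19.96 mg/L; combined flow 4012 ML/d.
Travel time t = 25.9·1000 / 1.2 = 21580 s = 5.995 h.
0.89%/h lost → k = −ln(1 − 0.0089) = 0.008940 h⁻¹.
First-order decay: C = 19.96·exp(−k·t) = 19.96·0.9478 = 18.92 mg/L.
Second outfall: C = (4012·18.92 + 365.0·158.0)/4377 = 30.51 mg/L.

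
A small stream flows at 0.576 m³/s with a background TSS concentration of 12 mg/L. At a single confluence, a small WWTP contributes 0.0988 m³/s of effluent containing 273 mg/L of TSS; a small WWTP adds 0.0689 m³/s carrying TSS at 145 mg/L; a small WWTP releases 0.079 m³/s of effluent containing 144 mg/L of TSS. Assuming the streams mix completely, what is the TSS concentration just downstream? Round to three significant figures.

Flow-weighted average: C = (0.5760·12.00 + 0.09880·273.0 + 0.06890·145.0 + 0.07900·144.0) / 0.8227 = 55.25/0.8227 = 67.16 mg/L.

67.2 mg/L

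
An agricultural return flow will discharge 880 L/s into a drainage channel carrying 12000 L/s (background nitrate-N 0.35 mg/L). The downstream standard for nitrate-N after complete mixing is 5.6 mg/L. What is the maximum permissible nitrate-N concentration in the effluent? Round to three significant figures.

77.2 mg/L

At the limit, (Qr·Cr + Qe·Cₑ)/(Qr + Qe) = 5.6:
Cₑ = (12880·5.6 − 12000·0.3500) / 880.0 = 77.19 mg/L.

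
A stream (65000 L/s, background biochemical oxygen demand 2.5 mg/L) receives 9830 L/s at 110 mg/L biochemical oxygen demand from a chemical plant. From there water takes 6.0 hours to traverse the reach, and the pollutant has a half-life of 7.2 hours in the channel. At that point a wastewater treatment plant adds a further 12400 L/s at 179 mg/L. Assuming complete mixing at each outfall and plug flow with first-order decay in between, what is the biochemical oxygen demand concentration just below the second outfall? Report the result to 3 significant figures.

After mixing, C = (65000·2.500 + 9830·110.0) / 74830 = 1244000/74830 = 16.62 mg/L; combined flow 74830 L/s.
Half-life 7.2 h → k = ln 2 / 7.2 = 0.09627 h⁻¹ = 2.310 d⁻¹.
Applying C = C₀e^(−kt): 16.62 × 0.5612 = 9.329 mg/L.
Second outfall: C = (74830·9.329 + 12400·179.0)/87230 = 33.45 mg/L.

33.4 mg/L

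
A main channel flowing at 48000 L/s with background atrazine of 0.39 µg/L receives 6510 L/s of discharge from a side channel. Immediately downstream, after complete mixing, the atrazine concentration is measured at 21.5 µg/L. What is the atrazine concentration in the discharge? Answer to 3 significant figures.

Mass balance: 48000·0.3900 + 6510·Cₑ = 54510·21.50
→ Cₑ = (54510·21.50 − 48000·0.3900) / 6510 = 177.1 µg/L.

177 µg/L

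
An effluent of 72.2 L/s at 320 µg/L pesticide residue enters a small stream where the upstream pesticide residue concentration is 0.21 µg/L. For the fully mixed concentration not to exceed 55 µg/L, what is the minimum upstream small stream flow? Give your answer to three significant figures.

349 L/s

Set C_mix = 55: (Q·0.2100 + 72.20·320.0) / (Q + 72.20) = 55
→ Q = 72.20·(320.0 − 55)/(55 − 0.2100) = 349.2 L/s.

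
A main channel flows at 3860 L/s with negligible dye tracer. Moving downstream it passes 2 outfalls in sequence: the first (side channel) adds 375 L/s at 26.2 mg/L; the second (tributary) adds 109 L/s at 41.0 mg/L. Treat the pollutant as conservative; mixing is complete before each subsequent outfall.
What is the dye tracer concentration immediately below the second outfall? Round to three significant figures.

After outfall 1: Q = 3860 + 375.0 = 4235 L/s; C = (3860·0 + 375.0·26.20)/4235 = 2.320 mg/L.
After outfall 2: Q = 4235 + 109.0 = 4344 L/s; C = (4235·2.320 + 109.0·41.00)/4344 = 3.291 mg/L.

3.29 mg/L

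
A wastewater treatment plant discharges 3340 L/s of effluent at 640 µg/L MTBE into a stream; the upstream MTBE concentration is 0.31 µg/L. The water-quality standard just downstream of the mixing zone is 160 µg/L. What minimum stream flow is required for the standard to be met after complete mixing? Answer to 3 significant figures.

Set C_mix = 160: (Q·0.3100 + 3340·640.0) / (Q + 3340) = 160
→ Q = 3340·(640.0 − 160)/(160 − 0.3100) = 10040 L/s.

10000 L/s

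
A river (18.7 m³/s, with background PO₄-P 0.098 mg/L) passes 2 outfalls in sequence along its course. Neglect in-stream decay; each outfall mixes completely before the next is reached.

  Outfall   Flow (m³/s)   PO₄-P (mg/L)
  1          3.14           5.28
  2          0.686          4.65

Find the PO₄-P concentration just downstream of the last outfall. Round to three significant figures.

After outfall 1: Q = 18.70 + 3.140 = 21.84 m³/s; C = (18.70·0.09800 + 3.140·5.280)/21.84 = 0.8430 mg/L.
After outfall 2: Q = 21.84 + 0.6860 = 22.53 m³/s; C = (21.84·0.8430 + 0.6860·4.650)/22.53 = 0.9590 mg/L.

0.959 mg/L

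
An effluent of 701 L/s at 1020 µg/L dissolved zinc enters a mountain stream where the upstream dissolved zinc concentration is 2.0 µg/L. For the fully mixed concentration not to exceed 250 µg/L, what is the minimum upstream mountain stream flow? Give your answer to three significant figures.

2180 L/s

Set C_mix = 250: (Q·2.000 + 701.0·1020) / (Q + 701.0) = 250
→ Q = 701.0·(1020 − 250)/(250 − 2.000) = 2176 L/s.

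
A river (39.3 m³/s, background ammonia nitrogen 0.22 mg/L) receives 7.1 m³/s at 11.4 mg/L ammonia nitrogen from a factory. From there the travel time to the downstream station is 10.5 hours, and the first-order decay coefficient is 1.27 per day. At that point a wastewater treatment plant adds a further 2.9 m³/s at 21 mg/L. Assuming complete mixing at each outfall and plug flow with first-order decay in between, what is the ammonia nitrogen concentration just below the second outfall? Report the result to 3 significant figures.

After mixing, C = (39.30·0.2200 + 7.100·11.40) / 46.40 = 89.59/46.40 = 1.931 mg/L; combined flow 46.40 m³/s.
First-order decay: C = 1.931·exp(−k·t) = 1.931·0.5737 = 1.108 mg/L.
At the second outfall, C = (46.40·1.108 + 2.900·21.00) / (46.40 + 2.900) = 2.278 mg/L.

2.28 mg/L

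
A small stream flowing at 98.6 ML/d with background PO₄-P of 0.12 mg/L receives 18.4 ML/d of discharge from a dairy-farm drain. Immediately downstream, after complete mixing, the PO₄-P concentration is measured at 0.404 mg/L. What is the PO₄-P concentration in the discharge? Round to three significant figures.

Mass balance: 98.60·0.1200 + 18.40·Cₑ = 117.0·0.4040
→ Cₑ = (117.0·0.4040 − 98.60·0.1200) / 18.40 = 1.926 mg/L.

1.93 mg/L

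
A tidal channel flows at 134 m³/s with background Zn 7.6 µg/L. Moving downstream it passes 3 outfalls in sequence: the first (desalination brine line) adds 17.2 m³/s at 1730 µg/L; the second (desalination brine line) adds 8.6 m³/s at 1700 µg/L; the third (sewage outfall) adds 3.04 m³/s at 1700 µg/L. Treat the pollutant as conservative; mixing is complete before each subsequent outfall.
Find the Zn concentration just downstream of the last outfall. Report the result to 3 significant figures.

After outfall 1: Q = 134.0 + 17.20 = 151.2 m³/s; C = (134.0·7.600 + 17.20·1730)/151.2 = 203.5 µg/L.
After outfall 2: Q = 151.2 + 8.600 = 159.8 m³/s; C = (151.2·203.5 + 8.600·1700)/159.8 = 284.1 µg/L.
After outfall 3: Q = 159.8 + 3.040 = 162.8 m³/s; C = (159.8·284.1 + 3.040·1700)/162.8 = 310.5 µg/L.

311 µg/L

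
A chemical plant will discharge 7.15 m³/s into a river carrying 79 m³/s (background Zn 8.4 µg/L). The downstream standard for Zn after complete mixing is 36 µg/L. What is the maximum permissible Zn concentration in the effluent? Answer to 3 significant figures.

At the limit, (Qr·Cr + Qe·Cₑ)/(Qr + Qe) = 36:
Cₑ = (86.15·36 − 79.00·8.400) / 7.150 = 341.0 µg/L.

341 µg/L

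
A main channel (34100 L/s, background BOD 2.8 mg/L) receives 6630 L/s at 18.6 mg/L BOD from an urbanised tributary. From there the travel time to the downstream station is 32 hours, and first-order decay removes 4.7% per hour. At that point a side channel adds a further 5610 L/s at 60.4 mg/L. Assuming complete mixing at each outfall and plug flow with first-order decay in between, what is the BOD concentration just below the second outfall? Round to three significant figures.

8.32 mg/L

Flow-weighted average: C = (34100·2.800 + 6630·18.60) / 40730 = 218800/40730 = 5.372 mg/L; combined flow 40730 L/s.
4.7%/h lost → k = −ln(1 − 0.047) = 0.04814 h⁻¹.
Applying C = C₀e^(−kt): 5.372 × 0.2143 = 1.151 mg/L.
At the second outfall, C = (40730·1.151 + 5610·60.40) / (40730 + 5610) = 8.324 mg/L.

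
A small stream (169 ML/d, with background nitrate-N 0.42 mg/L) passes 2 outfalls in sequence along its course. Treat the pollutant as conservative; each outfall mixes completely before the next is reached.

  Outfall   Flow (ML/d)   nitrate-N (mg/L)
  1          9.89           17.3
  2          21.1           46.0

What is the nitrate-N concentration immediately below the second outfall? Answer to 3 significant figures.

After outfall 1: Q = 169.0 + 9.890 = 178.9 ML/d; C = (169.0·0.4200 + 9.890·17.30)/178.9 = 1.353 mg/L.
After outfall 2: Q = 178.9 + 21.10 = 200.0 ML/d; C = (178.9·1.353 + 21.10·46.00)/200.0 = 6.064 mg/L.

6.06 mg/L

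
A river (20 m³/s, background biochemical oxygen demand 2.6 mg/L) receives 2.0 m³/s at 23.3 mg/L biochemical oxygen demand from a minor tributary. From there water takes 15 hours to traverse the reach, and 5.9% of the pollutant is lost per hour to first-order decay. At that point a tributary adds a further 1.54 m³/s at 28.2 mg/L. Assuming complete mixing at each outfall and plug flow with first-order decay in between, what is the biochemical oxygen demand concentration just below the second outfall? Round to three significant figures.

After mixing, C = (20.00·2.600 + 2.000·23.30) / 22.00 = 98.60/22.00 = 4.482 mg/L; combined flow 22.00 m³/s.
5.9%/h lost → k = −ln(1 − 0.059) = 0.06081 h⁻¹.
Applying C = C₀e^(−kt): 4.482 × 0.4016 = 1.800 mg/L.
Second outfall: C = (22.00·1.800 + 1.540·28.20)/23.54 = 3.527 mg/L.

3.53 mg/L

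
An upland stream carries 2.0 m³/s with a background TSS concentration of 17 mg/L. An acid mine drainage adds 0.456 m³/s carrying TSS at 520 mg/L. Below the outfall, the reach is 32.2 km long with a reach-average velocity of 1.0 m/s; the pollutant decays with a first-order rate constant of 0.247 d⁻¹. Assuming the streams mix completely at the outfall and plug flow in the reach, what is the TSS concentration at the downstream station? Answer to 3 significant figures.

101 mg/L

Mass balance: C = (2.000·17.00 + 0.4560·520.0) / 2.456 = 271.1/2.456 = 110.4 mg/L.
Travel time t = 32.2·1000 / 1.0 = 32200 s = 8.944 h.
After decay, C = 110.4 × e^(−kt) = 110.4 × 0.9121 = 100.7 mg/L.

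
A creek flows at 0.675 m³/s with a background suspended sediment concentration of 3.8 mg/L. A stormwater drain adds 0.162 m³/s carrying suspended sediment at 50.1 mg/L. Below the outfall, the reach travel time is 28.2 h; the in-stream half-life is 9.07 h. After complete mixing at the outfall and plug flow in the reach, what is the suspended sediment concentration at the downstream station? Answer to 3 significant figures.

1.48 mg/L

Mass balance: C = (0.6750·3.800 + 0.1620·50.10) / 0.8370 = 10.68/0.8370 = 12.76 mg/L.
Half-life 9.07 h → k = ln 2 / 9.07 = 0.07642 h⁻¹ = 1.834 d⁻¹.
Decay over the reach: 12.76·exp(−kt) = 12.76·0.1159 = 1.479 mg/L.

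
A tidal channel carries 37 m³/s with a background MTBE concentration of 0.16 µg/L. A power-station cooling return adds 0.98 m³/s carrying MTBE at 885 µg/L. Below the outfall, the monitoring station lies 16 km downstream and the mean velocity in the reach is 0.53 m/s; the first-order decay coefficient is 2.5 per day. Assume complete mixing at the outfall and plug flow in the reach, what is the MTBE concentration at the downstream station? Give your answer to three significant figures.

9.60 µg/L

Flow-weighted average: C = (37.00·0.1600 + 0.9800·885.0) / 37.98 = 873.2/37.98 = 22.99 µg/L.
Travel time t = 16·1000 / 0.53 = 30190 s = 8.386 h.
Applying C = C₀e^(−kt): 22.99 × 0.4175 = 9.599 µg/L.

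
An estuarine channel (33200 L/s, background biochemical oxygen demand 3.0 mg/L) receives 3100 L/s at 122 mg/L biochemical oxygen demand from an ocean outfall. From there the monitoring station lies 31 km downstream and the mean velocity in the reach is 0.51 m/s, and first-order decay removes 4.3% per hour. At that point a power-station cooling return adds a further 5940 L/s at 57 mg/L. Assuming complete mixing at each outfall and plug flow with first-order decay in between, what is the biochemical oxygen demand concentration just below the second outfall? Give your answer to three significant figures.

Mass balance: C = (33200·3.000 + 3100·122.0) / 36300 = 477800/36300 = 13.16 mg/L; combined flow 36300 L/s.
Travel time t = 31·1000 / 0.51 = 60780 s = 16.88 h.
4.3%/h lost → k = −ln(1 − 0.043) = 0.04395 h⁻¹.
Applying C = C₀e^(−kt): 13.16 × 0.4761 = 6.267 mg/L.
At the second outfall, C = (36300·6.267 + 5940·57.00) / (36300 + 5940) = 13.40 mg/L.

13.4 mg/L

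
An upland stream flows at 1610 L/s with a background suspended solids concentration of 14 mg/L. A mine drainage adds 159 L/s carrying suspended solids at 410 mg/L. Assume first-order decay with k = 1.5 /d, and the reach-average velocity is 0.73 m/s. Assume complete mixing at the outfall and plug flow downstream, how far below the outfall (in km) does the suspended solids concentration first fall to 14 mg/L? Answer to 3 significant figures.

53.2 km

After mixing, C = (1610·14.00 + 159.0·410.0) / 1769 = 87730/1769 = 49.59 mg/L.
Set 49.59·exp(−k·t) = 14 → t = ln(49.59/14)/k = 72850 s = 20.24 h.
Distance = v·t = 0.73·72850 = 53180 m = 53.18 km.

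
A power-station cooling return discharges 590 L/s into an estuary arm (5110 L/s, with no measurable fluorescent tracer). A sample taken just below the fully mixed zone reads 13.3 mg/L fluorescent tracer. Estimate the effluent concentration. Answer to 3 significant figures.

128 mg/L

Mass balance: 5110·0 + 590.0·Cₑ = 5700·13.30
→ Cₑ = (5700·13.30 − 5110·0) / 590.0 = 128.5 mg/L.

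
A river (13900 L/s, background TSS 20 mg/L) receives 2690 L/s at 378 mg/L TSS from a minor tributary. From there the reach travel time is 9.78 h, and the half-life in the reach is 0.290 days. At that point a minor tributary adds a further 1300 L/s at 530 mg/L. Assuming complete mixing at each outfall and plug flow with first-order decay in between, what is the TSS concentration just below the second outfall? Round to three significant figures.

65.8 mg/L

Flow-weighted average: C = (13900·20.00 + 2690·378.0) / 16590 = 1295000/16590 = 78.05 mg/L; combined flow 16590 L/s.
Half-life 0.290 d → k = ln 2 / 0.290 = 2.390 d⁻¹.
First-order decay: C = 78.05·exp(−k·t) = 78.05·0.3776 = 29.47 mg/L.
At the second outfall, C = (16590·29.47 + 1300·530.0) / (16590 + 1300) = 65.84 mg/L.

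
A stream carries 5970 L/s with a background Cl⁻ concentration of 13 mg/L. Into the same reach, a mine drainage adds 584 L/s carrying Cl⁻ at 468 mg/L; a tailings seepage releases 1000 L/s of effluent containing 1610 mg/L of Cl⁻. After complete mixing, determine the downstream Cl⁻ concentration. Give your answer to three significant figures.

Conservation of mass: C = (5970·13.00 + 584.0·468.0 + 1000·1610) / 7554 = 1961000/7554 = 259.6 mg/L.

260 mg/L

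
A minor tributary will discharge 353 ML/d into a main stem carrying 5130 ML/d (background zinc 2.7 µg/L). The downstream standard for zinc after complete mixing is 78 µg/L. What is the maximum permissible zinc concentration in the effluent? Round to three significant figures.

1170 µg/L

At the limit, (Qr·Cr + Qe·Cₑ)/(Qr + Qe) = 78:
Cₑ = (5483·78 − 5130·2.700) / 353.0 = 1172 µg/L.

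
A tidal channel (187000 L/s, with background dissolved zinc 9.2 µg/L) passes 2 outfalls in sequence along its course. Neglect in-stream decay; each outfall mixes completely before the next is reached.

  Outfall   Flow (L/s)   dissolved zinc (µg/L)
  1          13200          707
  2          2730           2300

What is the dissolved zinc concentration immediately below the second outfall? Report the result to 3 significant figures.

85.4 µg/L

After outfall 1: Q = 187000 + 13200 = 200200 L/s; C = (187000·9.200 + 13200·707.0)/200200 = 55.21 µg/L.
After outfall 2: Q = 200200 + 2730 = 202900 L/s; C = (200200·55.21 + 2730·2300)/202900 = 85.41 µg/L.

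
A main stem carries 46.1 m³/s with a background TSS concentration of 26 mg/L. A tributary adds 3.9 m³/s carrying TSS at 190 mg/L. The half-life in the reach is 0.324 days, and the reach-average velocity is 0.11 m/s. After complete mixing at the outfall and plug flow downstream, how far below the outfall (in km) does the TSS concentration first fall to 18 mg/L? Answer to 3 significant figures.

After mixing, C = (46.10·26.00 + 3.900·190.0) / 50.00 = 1940/50.00 = 38.79 mg/L.
Half-life 0.324 d → k = ln 2 / 0.324 = 2.139 d⁻¹.
Set 38.79·exp(−k·t) = 18 → t = ln(38.79/18)/k = 31010 s = 8.614 h.
Distance = v·t = 0.11·31010 = 3411 m = 3.411 km.

3.41 km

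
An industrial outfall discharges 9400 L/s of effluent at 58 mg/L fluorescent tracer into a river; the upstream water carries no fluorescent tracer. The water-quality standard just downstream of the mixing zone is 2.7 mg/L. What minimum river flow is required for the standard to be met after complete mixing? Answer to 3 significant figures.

193000 L/s

Set C_mix = 2.7: (Q·0 + 9400·58.00) / (Q + 9400) = 2.7
→ Q = 9400·(58.00 − 2.7)/(2.7 − 0) = 192500 L/s.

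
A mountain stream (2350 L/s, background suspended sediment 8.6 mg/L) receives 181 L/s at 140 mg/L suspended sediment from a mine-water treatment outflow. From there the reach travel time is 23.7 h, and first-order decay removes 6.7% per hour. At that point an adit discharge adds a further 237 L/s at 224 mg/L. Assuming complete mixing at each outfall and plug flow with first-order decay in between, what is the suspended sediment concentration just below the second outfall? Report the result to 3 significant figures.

22.4 mg/L

Flow-weighted average: C = (2350·8.600 + 181.0·140.0) / 2531 = 45550/2531 = 18.00 mg/L; combined flow 2531 L/s.
6.7%/h lost → k = −ln(1 − 0.067) = 0.06935 h⁻¹.
First-order decay: C = 18.00·exp(−k·t) = 18.00·0.1933 = 3.478 mg/L.
At the second outfall, C = (2531·3.478 + 237.0·224.0) / (2531 + 237.0) = 22.36 mg/L.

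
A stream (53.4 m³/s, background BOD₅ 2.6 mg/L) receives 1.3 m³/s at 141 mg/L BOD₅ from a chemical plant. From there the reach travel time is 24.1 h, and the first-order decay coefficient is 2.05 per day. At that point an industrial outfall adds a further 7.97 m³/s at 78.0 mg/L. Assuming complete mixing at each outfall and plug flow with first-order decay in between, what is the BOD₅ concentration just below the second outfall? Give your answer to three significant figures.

10.6 mg/L

Mass balance: C = (53.40·2.600 + 1.300·141.0) / 54.70 = 322.1/54.70 = 5.889 mg/L; combined flow 54.70 m³/s.
Decay over the reach: 5.889·exp(−kt) = 5.889·0.1276 = 0.7517 mg/L.
At the second outfall, C = (54.70·0.7517 + 7.970·78.00) / (54.70 + 7.970) = 10.58 mg/L.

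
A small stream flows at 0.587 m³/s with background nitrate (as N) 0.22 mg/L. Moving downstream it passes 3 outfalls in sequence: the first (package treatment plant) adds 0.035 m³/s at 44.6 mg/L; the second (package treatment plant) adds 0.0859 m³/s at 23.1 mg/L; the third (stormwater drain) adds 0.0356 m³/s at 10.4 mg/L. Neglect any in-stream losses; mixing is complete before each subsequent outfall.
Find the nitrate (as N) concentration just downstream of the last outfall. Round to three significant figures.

Below outfall 1: Q → 0.6220 m³/s, C = (0.5870·0.2200 + 0.03500·44.60)/0.6220 = 2.717 mg/L.
Below outfall 2: Q → 0.7079 m³/s, C = (0.6220·2.717 + 0.08590·23.10)/0.7079 = 5.191 mg/L.
Below outfall 3: Q → 0.7435 m³/s, C = (0.7079·5.191 + 0.03560·10.40)/0.7435 = 5.440 mg/L.

5.44 mg/L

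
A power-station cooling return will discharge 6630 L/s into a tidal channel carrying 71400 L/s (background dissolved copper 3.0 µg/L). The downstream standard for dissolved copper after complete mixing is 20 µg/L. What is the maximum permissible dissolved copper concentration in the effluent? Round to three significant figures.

At the limit, (Qr·Cr + Qe·Cₑ)/(Qr + Qe) = 20:
Cₑ = (78030·20 − 71400·3.000) / 6630 = 203.1 µg/L.

203 µg/L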